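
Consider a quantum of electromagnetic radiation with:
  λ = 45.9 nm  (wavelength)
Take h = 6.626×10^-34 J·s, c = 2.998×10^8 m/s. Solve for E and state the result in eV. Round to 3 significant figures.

27.0 eV

Directly: E = hc/λ.
λ = 45.9 nm = 4.590×10^-8 m; h = 6.626×10^-34 J·s; c = 2.998×10^8 m/s.
E = 4.328×10^-18 J
4.328×10^-18 J × (1 eV / 1.602×10^-19 J) = 27.01 eV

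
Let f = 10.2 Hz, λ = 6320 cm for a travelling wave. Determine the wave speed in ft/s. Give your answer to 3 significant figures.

2110 ft/s

Directly: v = fλ.
f = 10.2 Hz; λ = 6320 cm = 63.20 m.
v = 644.6 m/s
644.6 m/s × (1 ft/s / 0.3048 m/s) = 2115 ft/s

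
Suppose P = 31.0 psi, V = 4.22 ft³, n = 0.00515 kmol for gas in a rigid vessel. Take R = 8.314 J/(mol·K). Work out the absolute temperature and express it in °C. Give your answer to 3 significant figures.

From the ideal-gas law: T = PV/(nR).
P = 31.0 psi = 2.137×10^5 Pa; V = 4.22 ft³ = 0.1195 m³; n = 0.00515 kmol = 5.150 mol; R = 8.314 J/(mol·K).
T = 596.5 K
596.5 K − 273.15 = 323.4 °C

323 °C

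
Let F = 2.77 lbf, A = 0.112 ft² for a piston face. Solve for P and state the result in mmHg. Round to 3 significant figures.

8.88 mmHg

Directly: P = F/A.
F = 2.77 lbf = 12.32 N; A = 0.112 ft² = 0.01041 m².
P = 1184 Pa
1184 Pa × (1 mmHg / 133.3 Pa) = 8.882 mmHg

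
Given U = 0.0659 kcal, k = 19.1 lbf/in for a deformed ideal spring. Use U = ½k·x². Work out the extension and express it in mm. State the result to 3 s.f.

Solving U = ½k·x² for x: x = √(2U/k).
U = 0.0659 kcal = 275.7 J; k = 19.1 lbf/in = 3345 N/m.
x = 0.4060 m
0.4060 m × (1 mm / 0.001000 m) = 406.0 mm

406 mm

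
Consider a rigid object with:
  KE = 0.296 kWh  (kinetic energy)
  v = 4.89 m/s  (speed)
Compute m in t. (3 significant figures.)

Rearranging KE = ½mv² for m: m = 2·KE/v².
KE = 0.296 kWh = 1.066×10^6 J; v = 4.89 m/s.
m = 89126 kg
89126 kg × (1 t / 1000 kg) = 89.13 t

89.1 t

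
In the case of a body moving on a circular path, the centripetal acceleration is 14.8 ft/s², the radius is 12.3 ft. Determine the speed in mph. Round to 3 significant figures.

9.20 mph

Rearranging: v = √(a·r).
a = 14.8 ft/s² = 4.511 m/s²; r = 12.3 ft = 3.749 m.
v = 4.112 m/s
4.112 m/s × (1 mph / 0.4470 m/s) = 9.199 mph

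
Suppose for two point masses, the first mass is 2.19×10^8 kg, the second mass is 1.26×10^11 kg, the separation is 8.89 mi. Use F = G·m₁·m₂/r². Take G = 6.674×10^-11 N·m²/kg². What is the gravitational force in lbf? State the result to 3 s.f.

From Newton's law of gravitation: F = Gm₁m₂/r².
m₁ = 2.19×10^8 kg; m₂ = 1.26×10^11 kg; r = 8.89 mi = 14307 m; G = 6.674×10^-11 N·m²/kg².
F = 8.997 N
8.997 N × (1 lbf / 4.448 N) = 2.023 lbf

2.02 lbf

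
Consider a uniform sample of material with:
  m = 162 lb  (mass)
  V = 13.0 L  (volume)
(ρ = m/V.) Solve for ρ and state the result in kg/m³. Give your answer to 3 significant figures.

5650 kg/m³

ρ is given directly by: ρ = m/V.
m = 162 lb = 73.48 kg; V = 13.0 L = 0.01300 m³.
ρ = 5652 kg/m³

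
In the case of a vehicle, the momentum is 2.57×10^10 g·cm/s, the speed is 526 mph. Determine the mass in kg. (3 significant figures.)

Rearranging p = m·v for m: m = p/v.
p = 2.57×10^10 g·cm/s = 2.570×10^5 kg·m/s; v = 526 mph = 235.1 m/s.
m = 1093 kg

1090 kg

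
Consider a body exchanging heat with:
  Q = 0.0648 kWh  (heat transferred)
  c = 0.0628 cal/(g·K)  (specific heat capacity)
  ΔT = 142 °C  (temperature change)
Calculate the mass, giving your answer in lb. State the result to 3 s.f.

13.8 lb

Solving Q = m·c·ΔT for m: m = Q/(c·ΔT).
Q = 0.0648 kWh = 2.333×10^5 J; c = 0.0628 cal/(g·K) = 262.8 J/(kg·K); ΔT = 142 °C = 142.0 K.
m = 6.252 kg
6.252 kg × (1 lb / 0.4536 kg) = 13.78 lb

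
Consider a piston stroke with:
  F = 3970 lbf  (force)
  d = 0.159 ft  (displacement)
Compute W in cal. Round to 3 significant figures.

205 cal

Directly: W = F·d.
F = 3970 lbf = 17659 N; d = 0.159 ft = 0.04846 m.
W = 855.8 J
855.8 J × (1 cal / 4.184 J) = 204.5 cal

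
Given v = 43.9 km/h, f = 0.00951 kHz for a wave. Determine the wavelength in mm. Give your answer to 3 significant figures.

Rearranging v = f·λ for λ: λ = v/f.
v = 43.9 km/h = 12.19 m/s; f = 0.00951 kHz = 9.510 Hz.
λ = 1.282 m
1.282 m × (1 mm / 0.001000 m) = 1282 mm

1280 mm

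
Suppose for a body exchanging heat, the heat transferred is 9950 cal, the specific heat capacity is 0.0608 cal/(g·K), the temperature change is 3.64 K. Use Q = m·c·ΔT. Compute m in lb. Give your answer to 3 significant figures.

Solving Q = m·c·ΔT for m: m = Q/(c·ΔT).
Q = 9950 cal = 41631 J; c = 0.0608 cal/(g·K) = 254.4 J/(kg·K); ΔT = 3.64 K.
m = 44.96 kg
44.96 kg × (1 lb / 0.4536 kg) = 99.12 lb

99.1 lb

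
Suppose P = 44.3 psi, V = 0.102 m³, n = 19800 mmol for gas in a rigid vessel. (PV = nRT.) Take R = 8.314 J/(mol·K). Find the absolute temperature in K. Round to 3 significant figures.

189 K

From the ideal-gas law: T = PV/(nR).
P = 44.3 psi = 3.054×10^5 Pa; V = 0.102 m³; n = 19800 mmol = 19.80 mol; R = 8.314 J/(mol·K).
T = 189.3 K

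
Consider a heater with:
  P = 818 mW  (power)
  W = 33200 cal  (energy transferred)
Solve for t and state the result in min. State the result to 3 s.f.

2830 min

Rearranging P = W/t for t: t = W/P.
P = 818 mW = 0.8180 W; W = 33200 cal = 1.389×10^5 J.
t = 1.698×10^5 s
1.698×10^5 s × (1 min / 60.00 s) = 2830 min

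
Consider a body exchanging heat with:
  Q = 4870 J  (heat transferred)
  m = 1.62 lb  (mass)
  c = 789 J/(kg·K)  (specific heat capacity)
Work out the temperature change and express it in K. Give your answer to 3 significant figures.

8.40 K

Rearranging Q = m·c·ΔT for ΔT: ΔT = Q/(m·c).
Q = 4870 J; m = 1.62 lb = 0.7348 kg; c = 789 J/(kg·K).
ΔT = 8.400 K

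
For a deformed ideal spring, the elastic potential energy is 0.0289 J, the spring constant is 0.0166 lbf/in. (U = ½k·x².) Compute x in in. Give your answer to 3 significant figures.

Rearranging U = ½k·x² for x: x = √(2U/k).
U = 0.0289 J; k = 0.0166 lbf/in = 2.907 N/m.
x = 0.1410 m
0.1410 m × (1 in / 0.02540 m) = 5.551 in

5.55 in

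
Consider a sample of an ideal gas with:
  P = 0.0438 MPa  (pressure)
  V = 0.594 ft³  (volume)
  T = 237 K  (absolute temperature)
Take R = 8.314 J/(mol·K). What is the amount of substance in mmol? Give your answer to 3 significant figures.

Solving PV = nRT for n: n = PV/(RT).
P = 0.0438 MPa = 43800 Pa; V = 0.594 ft³ = 0.01682 m³; T = 237 K; R = 8.314 J/(mol·K).
n = 0.3739 mol
0.3739 mol × (1 mmol / 0.001000 mol) = 373.9 mmol

374 mmol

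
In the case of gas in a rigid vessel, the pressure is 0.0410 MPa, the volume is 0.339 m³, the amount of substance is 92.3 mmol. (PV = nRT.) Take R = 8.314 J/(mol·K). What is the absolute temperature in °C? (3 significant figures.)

17800 °C

Rearranging: T = PV/(nR).
P = 0.0410 MPa = 41000 Pa; V = 0.339 m³; n = 92.3 mmol = 0.09230 mol; R = 8.314 J/(mol·K).
T = 18112 K
18112 K − 273.15 = 17839 °C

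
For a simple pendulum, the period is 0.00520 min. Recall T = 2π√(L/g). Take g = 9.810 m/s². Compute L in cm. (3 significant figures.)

Rearranging: L = g·(T/2π)².
T = 0.00520 min = 0.3120 s; g = 9.810 m/s².
L = 0.02419 m
0.02419 m × (1 cm / 0.01000 m) = 2.419 cm

2.42 cm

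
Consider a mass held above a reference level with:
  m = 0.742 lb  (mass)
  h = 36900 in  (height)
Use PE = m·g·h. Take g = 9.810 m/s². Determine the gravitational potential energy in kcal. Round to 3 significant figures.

0.740 kcal

PE is given directly by: PE = mgh.
m = 0.742 lb = 0.3366 kg; h = 36900 in = 937.3 m; g = 9.810 m/s².
PE = 3095 J  (the unit combination reduces to kg·m²/s² = J)
3095 J × (1 kcal / 4184 J) = 0.7396 kcal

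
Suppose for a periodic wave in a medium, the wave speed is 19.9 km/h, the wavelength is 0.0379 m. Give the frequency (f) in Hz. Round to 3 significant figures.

Rearranging: f = v/λ.
v = 19.9 km/h = 5.528 m/s; λ = 0.0379 m.
f = 145.9 Hz

146 Hz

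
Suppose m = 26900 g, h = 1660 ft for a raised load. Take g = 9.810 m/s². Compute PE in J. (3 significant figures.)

1.34×10^5 J

PE is given directly by: PE = mgh.
m = 26900 g = 26.90 kg; h = 1660 ft = 506.0 m; g = 9.810 m/s².
PE = 1.335×10^5 J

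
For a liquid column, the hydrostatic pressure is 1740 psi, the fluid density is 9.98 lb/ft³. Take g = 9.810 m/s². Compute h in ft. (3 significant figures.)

25100 ft

Rearranging: h = P/(ρ·g).
P = 1740 psi = 1.200×10^7 Pa; ρ = 9.98 lb/ft³ = 159.9 kg/m³; g = 9.810 m/s².
h = 7650 m
7650 m × (1 ft / 0.3048 m) = 25098 ft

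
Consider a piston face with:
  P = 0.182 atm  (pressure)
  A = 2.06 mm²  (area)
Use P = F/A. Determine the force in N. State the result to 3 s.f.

Rearranging: F = P·A.
P = 0.182 atm = 18441 Pa; A = 2.06 mm² = 2.060×10^-6 m².
F = 0.03799 N

0.0380 N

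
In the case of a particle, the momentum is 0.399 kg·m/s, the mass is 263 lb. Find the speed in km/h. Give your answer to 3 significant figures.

0.0120 km/h

Rearranging: v = p/m.
p = 0.399 kg·m/s; m = 263 lb = 119.3 kg.
v = 0.003345 m/s
0.003345 m/s × (1 km/h / 0.2778 m/s) = 0.01204 km/h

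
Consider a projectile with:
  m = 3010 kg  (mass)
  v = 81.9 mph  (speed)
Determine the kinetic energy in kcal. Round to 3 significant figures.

482 kcal

KE is given directly by: KE = ½mv².
m = 3010 kg; v = 81.9 mph = 36.61 m/s.
KE = 2.017×10^6 J  (the unit combination reduces to kg·m²/s² = J)
2.017×10^6 J × (1 kcal / 4184 J) = 482.2 kcal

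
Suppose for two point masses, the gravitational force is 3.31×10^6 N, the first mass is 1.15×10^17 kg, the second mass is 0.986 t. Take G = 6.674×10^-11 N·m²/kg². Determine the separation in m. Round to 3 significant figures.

47.8 m

From Newton's law of gravitation: r = √(G·m₁m₂/F).
F = 3.31×10^6 N; m₁ = 1.15×10^17 kg; m₂ = 0.986 t = 986.0 kg; G = 6.674×10^-11 N·m²/kg².
r = 47.82 m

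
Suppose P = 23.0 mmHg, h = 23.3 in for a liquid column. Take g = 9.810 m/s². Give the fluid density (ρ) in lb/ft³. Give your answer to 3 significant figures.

Rearranging P = ρ·g·h for ρ: ρ = P/(g·h).
P = 23.0 mmHg = 3066 Pa; h = 23.3 in = 0.5918 m; g = 9.810 m/s².
ρ = 528.2 kg/m³
528.2 kg/m³ × (1 lb/ft³ / 16.02 kg/m³) = 32.97 lb/ft³

33.0 lb/ft³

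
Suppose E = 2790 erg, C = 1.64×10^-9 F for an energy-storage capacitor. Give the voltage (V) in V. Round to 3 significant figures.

Rearranging E = ½C·V² for V: V = √(2E/C).
E = 2790 erg = 2.790×10^-4 J; C = 1.64×10^-9 F.
V = 583.3 V

583 V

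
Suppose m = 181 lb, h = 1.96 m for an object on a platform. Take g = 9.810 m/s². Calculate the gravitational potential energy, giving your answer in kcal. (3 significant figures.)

0.377 kcal

Directly: PE = mgh.
m = 181 lb = 82.10 kg; h = 1.96 m; g = 9.810 m/s².
PE = 1579 J  (the unit combination reduces to kg·m²/s² = J)
1579 J × (1 kcal / 4184 J) = 0.3773 kcal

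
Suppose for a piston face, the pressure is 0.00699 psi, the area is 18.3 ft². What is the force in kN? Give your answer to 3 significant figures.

0.0819 kN

Solving P = F/A for F: F = P·A.
P = 0.00699 psi = 48.19 Pa; A = 18.3 ft² = 1.700 m².
F = 81.94 N
81.94 N × (1 kN / 1000 N) = 0.08194 kN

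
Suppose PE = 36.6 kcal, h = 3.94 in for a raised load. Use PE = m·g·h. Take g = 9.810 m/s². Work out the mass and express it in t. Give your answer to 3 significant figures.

Rearranging: m = PE/(g·h).
PE = 36.6 kcal = 1.531×10^5 J; h = 3.94 in = 0.1001 m; g = 9.810 m/s².
m = 1.560×10^5 kg
1.560×10^5 kg × (1 t / 1000 kg) = 156.0 t

156 t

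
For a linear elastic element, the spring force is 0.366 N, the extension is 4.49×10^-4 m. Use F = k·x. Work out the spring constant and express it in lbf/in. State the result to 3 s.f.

4.65 lbf/in

Rearranging F = k·x for k: k = F/x.
F = 0.366 N; x = 4.49×10^-4 m.
k = 815.1 N/m
815.1 N/m × (1 lbf/in / 175.1 N/m) = 4.655 lbf/in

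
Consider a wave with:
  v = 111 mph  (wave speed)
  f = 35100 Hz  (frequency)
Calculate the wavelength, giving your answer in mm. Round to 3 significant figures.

Rearranging v = f·λ for λ: λ = v/f.
v = 111 mph = 49.62 m/s; f = 35100 Hz.
λ = 0.001414 m
0.001414 m × (1 mm / 0.001000 m) = 1.414 mm

1.41 mm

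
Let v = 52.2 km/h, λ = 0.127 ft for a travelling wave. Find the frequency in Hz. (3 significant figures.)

Rearranging v = f·λ for f: f = v/λ.
v = 52.2 km/h = 14.50 m/s; λ = 0.127 ft = 0.03871 m.
f = 374.6 Hz

375 Hz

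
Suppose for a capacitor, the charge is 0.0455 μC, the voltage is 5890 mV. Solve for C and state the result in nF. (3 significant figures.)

Directly: C = Q/V.
Q = 0.0455 μC = 4.550×10^-8 C; V = 5890 mV = 5.890 V.
C = 7.725×10^-9 F
7.725×10^-9 F × (1 nF / 1.000×10^-9 F) = 7.725 nF

7.72 nF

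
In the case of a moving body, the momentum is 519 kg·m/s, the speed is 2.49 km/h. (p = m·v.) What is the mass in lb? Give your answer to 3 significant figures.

1650 lb

Solving p = m·v for m: m = p/v.
p = 519 kg·m/s; v = 2.49 km/h = 0.6917 m/s.
m = 750.4 kg
750.4 kg × (1 lb / 0.4536 kg) = 1654 lb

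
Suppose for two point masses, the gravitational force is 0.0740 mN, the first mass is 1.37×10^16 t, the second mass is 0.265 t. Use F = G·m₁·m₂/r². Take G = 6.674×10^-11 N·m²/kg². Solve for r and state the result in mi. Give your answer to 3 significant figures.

35600 mi

Solving F = G·m₁·m₂/r² for r: r = √(G·m₁m₂/F).
F = 0.0740 mN = 7.400×10^-5 N; m₁ = 1.37×10^16 t = 1.370×10^19 kg; m₂ = 0.265 t = 265.0 kg; G = 6.674×10^-11 N·m²/kg².
r = 5.722×10^7 m
5.722×10^7 m × (1 mi / 1609 m) = 35556 mi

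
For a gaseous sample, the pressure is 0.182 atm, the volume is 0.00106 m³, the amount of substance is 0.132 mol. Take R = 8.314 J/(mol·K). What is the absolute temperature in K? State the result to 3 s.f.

17.8 K

Rearranging: T = PV/(nR).
P = 0.182 atm = 18441 Pa; V = 0.00106 m³; n = 0.132 mol; R = 8.314 J/(mol·K).
T = 17.81 K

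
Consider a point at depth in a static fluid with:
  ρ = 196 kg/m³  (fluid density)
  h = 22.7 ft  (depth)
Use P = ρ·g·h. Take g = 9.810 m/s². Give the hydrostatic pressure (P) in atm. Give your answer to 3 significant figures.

Directly: P = ρgh.
ρ = 196 kg/m³; h = 22.7 ft = 6.919 m; g = 9.810 m/s².
P = 13303 Pa
13303 Pa × (1 atm / 1.013×10^5 Pa) = 0.1313 atm

0.131 atm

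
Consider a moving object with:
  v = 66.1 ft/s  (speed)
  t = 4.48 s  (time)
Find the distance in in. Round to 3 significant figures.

3550 in

Solving v = d/t for d: d = v·t.
v = 66.1 ft/s = 20.15 m/s; t = 4.48 s.
d = 90.26 m
90.26 m × (1 in / 0.02540 m) = 3554 in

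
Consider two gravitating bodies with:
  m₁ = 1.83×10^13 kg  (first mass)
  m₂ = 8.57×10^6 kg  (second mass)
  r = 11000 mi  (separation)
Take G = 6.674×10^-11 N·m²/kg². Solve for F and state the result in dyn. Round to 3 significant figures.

From Newton's law of gravitation: F = Gm₁m₂/r².
m₁ = 1.83×10^13 kg; m₂ = 8.57×10^6 kg; r = 11000 mi = 1.770×10^7 m; G = 6.674×10^-11 N·m²/kg².
F = 3.340×10^-5 N
3.340×10^-5 N × (1 dyn / 1.000×10^-5 N) = 3.340 dyn

3.34 dyn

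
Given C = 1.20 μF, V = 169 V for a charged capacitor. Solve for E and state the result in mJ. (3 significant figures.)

E is given directly by: E = ½CV².
C = 1.20 μF = 1.200×10^-6 F; V = 169 V.
E = 0.01714 J
0.01714 J × (1 mJ / 0.001000 J) = 17.14 mJ

17.1 mJ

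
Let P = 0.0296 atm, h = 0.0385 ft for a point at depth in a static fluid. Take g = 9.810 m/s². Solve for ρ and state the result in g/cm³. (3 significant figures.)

26.1 g/cm³

Rearranging: ρ = P/(g·h).
P = 0.0296 atm = 2999 Pa; h = 0.0385 ft = 0.01173 m; g = 9.810 m/s².
ρ = 26053 kg/m³
26053 kg/m³ × (1 g/cm³ / 1000 kg/m³) = 26.05 g/cm³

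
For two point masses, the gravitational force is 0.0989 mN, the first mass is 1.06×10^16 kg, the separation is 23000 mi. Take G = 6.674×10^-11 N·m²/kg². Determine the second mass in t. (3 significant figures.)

192 t

Rearranging F = G·m₁·m₂/r² for m₂: m₂ = F·r²/(G·m₁).
F = 0.0989 mN = 9.890×10^-5 N; m₁ = 1.06×10^16 kg; r = 23000 mi = 3.701×10^7 m; G = 6.674×10^-11 N·m²/kg².
m₂ = 1.915×10^5 kg
1.915×10^5 kg × (1 t / 1000 kg) = 191.5 t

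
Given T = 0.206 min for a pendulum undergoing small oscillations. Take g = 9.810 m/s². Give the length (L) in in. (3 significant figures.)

1490 in

Rearranging: L = g·(T/2π)².
T = 0.206 min = 12.36 s; g = 9.810 m/s².
L = 37.96 m
37.96 m × (1 in / 0.02540 m) = 1495 in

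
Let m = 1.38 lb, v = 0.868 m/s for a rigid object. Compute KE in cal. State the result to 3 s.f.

0.0564 cal

KE is given directly by: KE = ½mv².
m = 1.38 lb = 0.6260 kg; v = 0.868 m/s.
KE = 0.2358 J  (the unit combination reduces to kg·m²/s² = J)
0.2358 J × (1 cal / 4.184 J) = 0.05636 cal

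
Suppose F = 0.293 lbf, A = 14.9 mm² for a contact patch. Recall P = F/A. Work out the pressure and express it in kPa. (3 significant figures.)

87.5 kPa

P is given directly by: P = F/A.
F = 0.293 lbf = 1.303 N; A = 14.9 mm² = 1.490×10^-5 m².
P = 87472 Pa  (the unit combination reduces to kg/(m·s²) = Pa)
87472 Pa × (1 kPa / 1000 Pa) = 87.47 kPa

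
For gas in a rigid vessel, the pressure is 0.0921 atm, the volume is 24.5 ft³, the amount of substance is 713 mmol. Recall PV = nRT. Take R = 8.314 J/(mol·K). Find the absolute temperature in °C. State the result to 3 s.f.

819 °C

Rearranging: T = PV/(nR).
P = 0.0921 atm = 9332 Pa; V = 24.5 ft³ = 0.6938 m³; n = 713 mmol = 0.7130 mol; R = 8.314 J/(mol·K).
T = 1092 K
1092 K − 273.15 = 819.0 °C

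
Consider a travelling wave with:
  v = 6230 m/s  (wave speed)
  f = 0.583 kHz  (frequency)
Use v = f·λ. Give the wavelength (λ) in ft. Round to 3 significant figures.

Rearranging v = f·λ for λ: λ = v/f.
v = 6230 m/s; f = 0.583 kHz = 583.0 Hz.
λ = 10.69 m
10.69 m × (1 ft / 0.3048 m) = 35.06 ft

35.1 ft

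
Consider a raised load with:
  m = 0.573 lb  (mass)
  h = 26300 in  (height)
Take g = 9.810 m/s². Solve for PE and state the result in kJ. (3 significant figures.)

1.70 kJ

PE is given directly by: PE = mgh.
m = 0.573 lb = 0.2599 kg; h = 26300 in = 668.0 m; g = 9.810 m/s².
PE = 1703 J
1703 J × (1 kJ / 1000 J) = 1.703 kJ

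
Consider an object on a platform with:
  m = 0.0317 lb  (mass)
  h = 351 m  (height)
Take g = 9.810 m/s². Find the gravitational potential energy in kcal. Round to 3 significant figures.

Directly: PE = mgh.
m = 0.0317 lb = 0.01438 kg; h = 351 m; g = 9.810 m/s².
PE = 49.51 J
49.51 J × (1 kcal / 4184 J) = 0.01183 kcal

0.0118 kcal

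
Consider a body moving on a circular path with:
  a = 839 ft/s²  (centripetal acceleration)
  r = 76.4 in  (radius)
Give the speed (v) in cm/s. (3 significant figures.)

2230 cm/s

Rearranging a = v²/r for v: v = √(a·r).
a = 839 ft/s² = 255.7 m/s²; r = 76.4 in = 1.941 m.
v = 22.28 m/s
22.28 m/s × (1 cm/s / 0.01000 m/s) = 2228 cm/s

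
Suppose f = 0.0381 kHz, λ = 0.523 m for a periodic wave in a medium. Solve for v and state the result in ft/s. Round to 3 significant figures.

Directly: v = fλ.
f = 0.0381 kHz = 38.10 Hz; λ = 0.523 m.
v = 19.93 m/s
19.93 m/s × (1 ft/s / 0.3048 m/s) = 65.38 ft/s

65.4 ft/s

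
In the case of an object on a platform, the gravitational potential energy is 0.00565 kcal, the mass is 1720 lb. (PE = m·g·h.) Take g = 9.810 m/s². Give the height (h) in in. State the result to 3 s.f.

Rearranging PE = m·g·h for h: h = PE/(m·g).
PE = 0.00565 kcal = 23.64 J; m = 1720 lb = 780.2 kg; g = 9.810 m/s².
h = 0.003089 m
0.003089 m × (1 in / 0.02540 m) = 0.1216 in

0.122 in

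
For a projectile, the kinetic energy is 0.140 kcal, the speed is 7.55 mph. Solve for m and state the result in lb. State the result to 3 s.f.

Solving KE = ½mv² for m: m = 2·KE/v².
KE = 0.140 kcal = 585.8 J; v = 7.55 mph = 3.375 m/s.
m = 102.8 kg
102.8 kg × (1 lb / 0.4536 kg) = 226.7 lb

227 lb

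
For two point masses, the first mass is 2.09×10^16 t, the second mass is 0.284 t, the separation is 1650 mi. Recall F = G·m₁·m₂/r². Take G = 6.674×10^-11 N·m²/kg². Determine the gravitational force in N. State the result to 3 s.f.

From Newton's law of gravitation: F = Gm₁m₂/r².
m₁ = 2.09×10^16 t = 2.090×10^19 kg; m₂ = 0.284 t = 284.0 kg; r = 1650 mi = 2.655×10^6 m; G = 6.674×10^-11 N·m²/kg².
F = 0.05618 N  (the unit combination reduces to kg·m/s² = N)

0.0562 N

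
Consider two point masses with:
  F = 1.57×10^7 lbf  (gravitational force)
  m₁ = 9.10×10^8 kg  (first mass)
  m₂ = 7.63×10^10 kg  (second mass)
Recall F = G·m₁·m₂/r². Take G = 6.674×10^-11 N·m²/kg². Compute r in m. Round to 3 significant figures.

8.15 m

Rearranging: r = √(G·m₁m₂/F).
F = 1.57×10^7 lbf = 6.984×10^7 N; m₁ = 9.10×10^8 kg; m₂ = 7.63×10^10 kg; G = 6.674×10^-11 N·m²/kg².
r = 8.146 m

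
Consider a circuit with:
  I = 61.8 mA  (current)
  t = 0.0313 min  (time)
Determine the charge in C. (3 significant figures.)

0.116 C

q is given directly by: q = It.
I = 61.8 mA = 0.06180 A; t = 0.0313 min = 1.878 s.
q = 0.1161 C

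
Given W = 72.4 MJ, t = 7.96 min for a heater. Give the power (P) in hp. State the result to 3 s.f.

203 hp

Directly: P = W/t.
W = 72.4 MJ = 7.240×10^7 J; t = 7.96 min = 477.6 s.
P = 1.516×10^5 W  (the unit combination reduces to kg·m²/s³ = W)
1.516×10^5 W × (1 hp / 745.7 W) = 203.3 hp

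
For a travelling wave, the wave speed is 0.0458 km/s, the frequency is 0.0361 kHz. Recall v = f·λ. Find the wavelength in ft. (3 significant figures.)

4.16 ft

Rearranging v = f·λ for λ: λ = v/f.
v = 0.0458 km/s = 45.80 m/s; f = 0.0361 kHz = 36.10 Hz.
λ = 1.269 m
1.269 m × (1 ft / 0.3048 m) = 4.162 ft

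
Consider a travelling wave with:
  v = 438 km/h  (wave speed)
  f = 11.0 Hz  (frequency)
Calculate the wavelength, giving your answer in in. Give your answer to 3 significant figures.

435 in

Solving v = f·λ for λ: λ = v/f.
v = 438 km/h = 121.7 m/s; f = 11.0 Hz.
λ = 11.06 m
11.06 m × (1 in / 0.02540 m) = 435.5 in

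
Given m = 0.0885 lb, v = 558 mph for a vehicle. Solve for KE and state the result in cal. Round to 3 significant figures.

299 cal

KE is given directly by: KE = ½mv².
m = 0.0885 lb = 0.04014 kg; v = 558 mph = 249.4 m/s.
KE = 1249 J
1249 J × (1 cal / 4.184 J) = 298.5 cal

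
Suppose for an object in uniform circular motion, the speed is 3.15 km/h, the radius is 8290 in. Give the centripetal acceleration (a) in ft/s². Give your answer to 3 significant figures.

0.0119 ft/s²

Directly: a = v²/r.
v = 3.15 km/h = 0.8750 m/s; r = 8290 in = 210.6 m.
a = 0.003636 m/s²
0.003636 m/s² × (1 ft/s² / 0.3048 m/s²) = 0.01193 ft/s²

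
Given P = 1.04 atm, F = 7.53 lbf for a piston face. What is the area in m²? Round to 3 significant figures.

3.18×10^-4 m²

Rearranging P = F/A for A: A = F/P.
P = 1.04 atm = 1.054×10^5 Pa; F = 7.53 lbf = 33.50 N.
A = 3.179×10^-4 m²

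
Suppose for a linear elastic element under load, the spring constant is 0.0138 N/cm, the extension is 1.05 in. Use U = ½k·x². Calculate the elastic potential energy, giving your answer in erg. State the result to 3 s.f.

U is given directly by: U = ½kx².
k = 0.0138 N/cm = 1.380 N/m; x = 1.05 in = 0.02667 m.
U = 4.908×10^-4 J
4.908×10^-4 J × (1 erg / 1.000×10^-7 J) = 4908 erg

4910 erg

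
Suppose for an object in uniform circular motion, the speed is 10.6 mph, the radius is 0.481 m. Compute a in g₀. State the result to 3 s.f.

a is given directly by: a = v²/r.
v = 10.6 mph = 4.739 m/s; r = 0.481 m.
a = 46.68 m/s²
46.68 m/s² × (1 g₀ / 9.807 m/s²) = 4.760 g₀

4.76 g₀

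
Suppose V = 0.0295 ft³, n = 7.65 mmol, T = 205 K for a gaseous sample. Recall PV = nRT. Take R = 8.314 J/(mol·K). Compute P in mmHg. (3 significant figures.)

P is given directly by: P = nRT/V.
V = 0.0295 ft³ = 8.353×10^-4 m³; n = 7.65 mmol = 0.007650 mol; T = 205 K; R = 8.314 J/(mol·K).
P = 15608 Pa
15608 Pa × (1 mmHg / 133.3 Pa) = 117.1 mmHg

117 mmHg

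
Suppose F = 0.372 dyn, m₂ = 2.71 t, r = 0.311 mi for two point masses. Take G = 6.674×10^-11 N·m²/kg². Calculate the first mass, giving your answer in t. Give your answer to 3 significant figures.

Rearranging F = G·m₁·m₂/r² for m₁: m₁ = F·r²/(G·m₂).
F = 0.372 dyn = 3.720×10^-6 N; m₂ = 2.71 t = 2710 kg; r = 0.311 mi = 500.5 m; G = 6.674×10^-11 N·m²/kg².
m₁ = 5.152×10^6 kg
5.152×10^6 kg × (1 t / 1000 kg) = 5152 t

5150 t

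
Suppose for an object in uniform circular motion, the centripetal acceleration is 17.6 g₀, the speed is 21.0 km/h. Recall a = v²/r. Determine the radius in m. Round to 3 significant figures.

0.197 m

Rearranging: r = v²/a.
a = 17.6 g₀ = 172.6 m/s²; v = 21.0 km/h = 5.833 m/s.
r = 0.1972 m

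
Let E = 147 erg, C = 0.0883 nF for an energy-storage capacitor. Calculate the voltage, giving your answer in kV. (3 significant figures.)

Rearranging E = ½C·V² for V: V = √(2E/C).
E = 147 erg = 1.470×10^-5 J; C = 0.0883 nF = 8.830×10^-11 F.
V = 577.0 V
577.0 V × (1 kV / 1000 V) = 0.5770 kV

0.577 kV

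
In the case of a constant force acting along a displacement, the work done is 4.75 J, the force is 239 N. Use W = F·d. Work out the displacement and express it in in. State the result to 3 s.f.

Rearranging: d = W/F.
W = 4.75 J; F = 239 N.
d = 0.01987 m
0.01987 m × (1 in / 0.02540 m) = 0.7825 in

0.782 in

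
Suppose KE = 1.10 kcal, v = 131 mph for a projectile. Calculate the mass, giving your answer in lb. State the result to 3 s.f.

5.92 lb

Rearranging KE = ½mv² for m: m = 2·KE/v².
KE = 1.10 kcal = 4602 J; v = 131 mph = 58.56 m/s.
m = 2.684 kg
2.684 kg × (1 lb / 0.4536 kg) = 5.917 lb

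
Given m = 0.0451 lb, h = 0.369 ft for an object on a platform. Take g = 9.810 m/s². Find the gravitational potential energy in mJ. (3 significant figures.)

PE is given directly by: PE = mgh.
m = 0.0451 lb = 0.02046 kg; h = 0.369 ft = 0.1125 m; g = 9.810 m/s².
PE = 0.02257 J
0.02257 J × (1 mJ / 0.001000 J) = 22.57 mJ

22.6 mJ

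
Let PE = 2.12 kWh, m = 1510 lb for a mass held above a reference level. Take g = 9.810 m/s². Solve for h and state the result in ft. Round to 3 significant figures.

3730 ft

Solving PE = m·g·h for h: h = PE/(m·g).
PE = 2.12 kWh = 7.632×10^6 J; m = 1510 lb = 684.9 kg; g = 9.810 m/s².
h = 1136 m
1136 m × (1 ft / 0.3048 m) = 3727 ft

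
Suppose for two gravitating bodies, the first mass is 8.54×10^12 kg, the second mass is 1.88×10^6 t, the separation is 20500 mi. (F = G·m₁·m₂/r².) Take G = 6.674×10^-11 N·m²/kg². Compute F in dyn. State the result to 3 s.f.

F is given directly by: F = Gm₁m₂/r².
m₁ = 8.54×10^12 kg; m₂ = 1.88×10^6 t = 1.880×10^9 kg; r = 20500 mi = 3.299×10^7 m; G = 6.674×10^-11 N·m²/kg².
F = 9.845×10^-4 N
9.845×10^-4 N × (1 dyn / 1.000×10^-5 N) = 98.45 dyn

98.4 dyn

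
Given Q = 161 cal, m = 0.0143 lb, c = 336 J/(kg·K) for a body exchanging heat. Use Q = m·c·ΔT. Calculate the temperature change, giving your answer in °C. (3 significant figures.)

Rearranging: ΔT = Q/(m·c).
Q = 161 cal = 673.6 J; m = 0.0143 lb = 0.006486 kg; c = 336 J/(kg·K).
ΔT = 309.1 K
Since 1 °C = 1 K, 309.1 °C.

309 °C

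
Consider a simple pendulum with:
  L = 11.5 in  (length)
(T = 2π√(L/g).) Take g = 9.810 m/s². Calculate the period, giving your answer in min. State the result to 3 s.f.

0.0181 min

T is given directly by: T = 2π√(L/g).
L = 11.5 in = 0.2921 m; g = 9.810 m/s².
T = 1.084 s
1.084 s × (1 min / 60.00 s) = 0.01807 min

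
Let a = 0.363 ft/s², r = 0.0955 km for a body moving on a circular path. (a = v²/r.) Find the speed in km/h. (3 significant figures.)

Solving a = v²/r for v: v = √(a·r).
a = 0.363 ft/s² = 0.1106 m/s²; r = 0.0955 km = 95.50 m.
v = 3.251 m/s
3.251 m/s × (1 km/h / 0.2778 m/s) = 11.70 km/h

11.7 km/h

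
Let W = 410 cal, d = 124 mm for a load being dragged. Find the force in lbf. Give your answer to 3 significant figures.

Rearranging: F = W/d.
W = 410 cal = 1715 J; d = 124 mm = 0.1240 m.
F = 13834 N
13834 N × (1 lbf / 4.448 N) = 3110 lbf

3110 lbf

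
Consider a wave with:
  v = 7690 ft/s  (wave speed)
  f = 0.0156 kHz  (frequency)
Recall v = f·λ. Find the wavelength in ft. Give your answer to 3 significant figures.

493 ft

Solving v = f·λ for λ: λ = v/f.
v = 7690 ft/s = 2344 m/s; f = 0.0156 kHz = 15.60 Hz.
λ = 150.3 m
150.3 m × (1 ft / 0.3048 m) = 492.9 ft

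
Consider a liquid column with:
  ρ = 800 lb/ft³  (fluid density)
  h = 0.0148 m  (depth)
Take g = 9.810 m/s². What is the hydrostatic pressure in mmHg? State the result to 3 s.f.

P is given directly by: P = ρgh.
ρ = 800 lb/ft³ = 12815 kg/m³; h = 0.0148 m; g = 9.810 m/s².
P = 1861 Pa
1861 Pa × (1 mmHg / 133.3 Pa) = 13.96 mmHg

14.0 mmHg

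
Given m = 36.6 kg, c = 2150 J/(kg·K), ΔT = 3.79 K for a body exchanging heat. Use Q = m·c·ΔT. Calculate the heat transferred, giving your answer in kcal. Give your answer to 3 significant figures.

71.3 kcal

Q is given directly by: Q = mcΔT.
m = 36.6 kg; c = 2150 J/(kg·K); ΔT = 3.79 K.
Q = 2.982×10^5 J  (the unit combination reduces to kg·m²/s² = J)
2.982×10^5 J × (1 kcal / 4184 J) = 71.28 kcal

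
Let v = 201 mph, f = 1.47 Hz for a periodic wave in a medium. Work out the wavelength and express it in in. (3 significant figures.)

Solving v = f·λ for λ: λ = v/f.
v = 201 mph = 89.86 m/s; f = 1.47 Hz.
λ = 61.13 m
61.13 m × (1 in / 0.02540 m) = 2407 in

2410 in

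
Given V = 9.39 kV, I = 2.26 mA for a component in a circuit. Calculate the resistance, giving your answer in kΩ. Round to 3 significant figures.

Rearranging: R = V/I.
V = 9.39 kV = 9390 V; I = 2.26 mA = 0.002260 A.
R = 4.155×10^6 Ω
4.155×10^6 Ω × (1 kΩ / 1000 Ω) = 4155 kΩ

4150 kΩ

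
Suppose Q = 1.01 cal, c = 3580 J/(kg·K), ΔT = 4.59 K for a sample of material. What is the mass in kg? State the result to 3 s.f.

2.57×10^-4 kg

Rearranging: m = Q/(c·ΔT).
Q = 1.01 cal = 4.226 J; c = 3580 J/(kg·K); ΔT = 4.59 K.
m = 2.572×10^-4 kg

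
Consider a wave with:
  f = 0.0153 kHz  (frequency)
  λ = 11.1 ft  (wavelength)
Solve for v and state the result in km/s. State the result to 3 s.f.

Directly: v = fλ.
f = 0.0153 kHz = 15.30 Hz; λ = 11.1 ft = 3.383 m.
v = 51.76 m/s
51.76 m/s × (1 km/s / 1000 m/s) = 0.05176 km/s

0.0518 km/s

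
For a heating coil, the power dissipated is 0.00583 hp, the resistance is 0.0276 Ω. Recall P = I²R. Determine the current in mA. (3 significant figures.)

12600 mA

Rearranging: I = √(P/R).
P = 0.00583 hp = 4.347 W; R = 0.0276 Ω.
I = 12.55 A
12.55 A × (1 mA / 0.001000 A) = 12551 mA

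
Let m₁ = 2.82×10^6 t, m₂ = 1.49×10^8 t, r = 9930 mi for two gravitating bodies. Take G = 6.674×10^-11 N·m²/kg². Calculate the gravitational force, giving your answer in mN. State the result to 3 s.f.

0.110 mN

From Newton's law of gravitation: F = Gm₁m₂/r².
m₁ = 2.82×10^6 t = 2.820×10^9 kg; m₂ = 1.49×10^8 t = 1.490×10^11 kg; r = 9930 mi = 1.598×10^7 m; G = 6.674×10^-11 N·m²/kg².
F = 1.098×10^-4 N
1.098×10^-4 N × (1 mN / 0.001000 N) = 0.1098 mN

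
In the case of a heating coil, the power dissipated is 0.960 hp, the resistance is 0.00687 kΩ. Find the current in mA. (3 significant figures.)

Solving P = I²R for I: I = √(P/R).
P = 0.960 hp = 715.9 W; R = 0.00687 kΩ = 6.870 Ω.
I = 10.21 A
10.21 A × (1 mA / 0.001000 A) = 10208 mA

10200 mA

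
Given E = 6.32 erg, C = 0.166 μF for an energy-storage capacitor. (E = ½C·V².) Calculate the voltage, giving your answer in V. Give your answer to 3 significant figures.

Rearranging E = ½C·V² for V: V = √(2E/C).
E = 6.32 erg = 6.320×10^-7 J; C = 0.166 μF = 1.660×10^-7 F.
V = 2.759 V

2.76 V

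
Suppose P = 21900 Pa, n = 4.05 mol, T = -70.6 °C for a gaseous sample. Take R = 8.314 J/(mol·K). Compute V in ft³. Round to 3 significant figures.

From the ideal-gas law: V = nRT/P.
P = 21900 Pa; n = 4.05 mol; T = -70.6 °C = 202.5 K; R = 8.314 J/(mol·K).
V = 0.3114 m³
0.3114 m³ × (1 ft³ / 0.02832 m³) = 11.00 ft³

11.0 ft³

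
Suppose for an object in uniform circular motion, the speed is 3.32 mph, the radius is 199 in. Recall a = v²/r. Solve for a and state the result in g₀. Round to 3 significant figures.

0.0444 g₀

a is given directly by: a = v²/r.
v = 3.32 mph = 1.484 m/s; r = 199 in = 5.055 m.
a = 0.4358 m/s²
0.4358 m/s² × (1 g₀ / 9.807 m/s²) = 0.04444 g₀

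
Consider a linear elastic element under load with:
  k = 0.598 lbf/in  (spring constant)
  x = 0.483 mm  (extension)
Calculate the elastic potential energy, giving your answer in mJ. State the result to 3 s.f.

U is given directly by: U = ½kx².
k = 0.598 lbf/in = 104.7 N/m; x = 0.483 mm = 4.830×10^-4 m.
U = 1.222×10^-5 J
1.222×10^-5 J × (1 mJ / 0.001000 J) = 0.01222 mJ

0.0122 mJ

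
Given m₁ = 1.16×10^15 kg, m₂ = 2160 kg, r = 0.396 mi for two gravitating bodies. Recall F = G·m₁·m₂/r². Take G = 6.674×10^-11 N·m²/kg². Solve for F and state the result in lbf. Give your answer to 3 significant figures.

92.6 lbf

From Newton's law of gravitation: F = Gm₁m₂/r².
m₁ = 1.16×10^15 kg; m₂ = 2160 kg; r = 0.396 mi = 637.3 m; G = 6.674×10^-11 N·m²/kg².
F = 411.7 N
411.7 N × (1 lbf / 4.448 N) = 92.56 lbf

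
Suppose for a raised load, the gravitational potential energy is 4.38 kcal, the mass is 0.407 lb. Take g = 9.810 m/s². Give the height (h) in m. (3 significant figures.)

Rearranging PE = m·g·h for h: h = PE/(m·g).
PE = 4.38 kcal = 18326 J; m = 0.407 lb = 0.1846 kg; g = 9.810 m/s².
h = 10119 m

10100 m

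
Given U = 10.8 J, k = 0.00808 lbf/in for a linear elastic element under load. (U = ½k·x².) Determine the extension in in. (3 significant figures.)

Solving U = ½k·x² for x: x = √(2U/k).
U = 10.8 J; k = 0.00808 lbf/in = 1.415 N/m.
x = 3.907 m
3.907 m × (1 in / 0.02540 m) = 153.8 in

154 in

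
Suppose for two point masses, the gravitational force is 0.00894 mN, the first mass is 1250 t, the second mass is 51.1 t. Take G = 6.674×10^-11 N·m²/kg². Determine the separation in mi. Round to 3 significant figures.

From Newton's law of gravitation: r = √(G·m₁m₂/F).
F = 0.00894 mN = 8.940×10^-6 N; m₁ = 1250 t = 1.250×10^6 kg; m₂ = 51.1 t = 51100 kg; G = 6.674×10^-11 N·m²/kg².
r = 690.5 m
690.5 m × (1 mi / 1609 m) = 0.4291 mi

0.429 mi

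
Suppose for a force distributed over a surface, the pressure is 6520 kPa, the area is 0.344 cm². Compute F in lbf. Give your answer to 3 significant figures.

50.4 lbf

Solving P = F/A for F: F = P·A.
P = 6520 kPa = 6.520×10^6 Pa; A = 0.344 cm² = 3.440×10^-5 m².
F = 224.3 N  (the unit combination reduces to kg·m/s² = N)
224.3 N × (1 lbf / 4.448 N) = 50.42 lbf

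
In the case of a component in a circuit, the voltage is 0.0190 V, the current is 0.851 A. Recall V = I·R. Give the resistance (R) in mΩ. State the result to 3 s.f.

22.3 mΩ

From Ohm's law: R = V/I.
V = 0.0190 V; I = 0.851 A.
R = 0.02233 Ω
0.02233 Ω × (1 mΩ / 0.001000 Ω) = 22.33 mΩ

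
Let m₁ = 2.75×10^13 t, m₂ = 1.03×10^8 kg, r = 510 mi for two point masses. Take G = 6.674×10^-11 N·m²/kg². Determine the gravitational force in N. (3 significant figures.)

281 N

From Newton's law of gravitation: F = Gm₁m₂/r².
m₁ = 2.75×10^13 t = 2.750×10^16 kg; m₂ = 1.03×10^8 kg; r = 510 mi = 8.208×10^5 m; G = 6.674×10^-11 N·m²/kg².
F = 280.6 N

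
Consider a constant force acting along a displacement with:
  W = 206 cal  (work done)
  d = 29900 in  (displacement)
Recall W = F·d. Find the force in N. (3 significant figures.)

Solving W = F·d for F: F = W/d.
W = 206 cal = 861.9 J; d = 29900 in = 759.5 m.
F = 1.135 N  (the unit combination reduces to kg·m/s² = N)

1.13 N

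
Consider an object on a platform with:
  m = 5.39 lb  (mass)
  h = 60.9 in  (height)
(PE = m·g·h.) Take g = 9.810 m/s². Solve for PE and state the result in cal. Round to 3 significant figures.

8.87 cal

PE is given directly by: PE = mgh.
m = 5.39 lb = 2.445 kg; h = 60.9 in = 1.547 m; g = 9.810 m/s².
PE = 37.10 J  (the unit combination reduces to kg·m²/s² = J)
37.10 J × (1 cal / 4.184 J) = 8.867 cal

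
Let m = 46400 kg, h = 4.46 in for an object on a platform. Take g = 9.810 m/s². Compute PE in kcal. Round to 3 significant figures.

Directly: PE = mgh.
m = 46400 kg; h = 4.46 in = 0.1133 m; g = 9.810 m/s².
PE = 51565 J
51565 J × (1 kcal / 4184 J) = 12.32 kcal

12.3 kcal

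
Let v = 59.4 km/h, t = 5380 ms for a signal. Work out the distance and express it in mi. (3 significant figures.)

Solving v = d/t for d: d = v·t.
v = 59.4 km/h = 16.50 m/s; t = 5380 ms = 5.380 s.
d = 88.77 m
88.77 m × (1 mi / 1609 m) = 0.05516 mi

0.0552 mi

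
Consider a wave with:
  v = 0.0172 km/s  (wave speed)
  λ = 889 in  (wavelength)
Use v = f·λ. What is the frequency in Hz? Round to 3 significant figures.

0.762 Hz

Rearranging: f = v/λ.
v = 0.0172 km/s = 17.20 m/s; λ = 889 in = 22.58 m.
f = 0.7617 Hz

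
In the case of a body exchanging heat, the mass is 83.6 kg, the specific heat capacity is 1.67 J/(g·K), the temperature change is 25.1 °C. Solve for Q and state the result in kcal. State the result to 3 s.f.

Directly: Q = mcΔT.
m = 83.6 kg; c = 1.67 J/(g·K) = 1670 J/(kg·K); ΔT = 25.1 °C = 25.10 K.
Q = 3.504×10^6 J  (the unit combination reduces to kg·m²/s² = J)
3.504×10^6 J × (1 kcal / 4184 J) = 837.5 kcal

838 kcal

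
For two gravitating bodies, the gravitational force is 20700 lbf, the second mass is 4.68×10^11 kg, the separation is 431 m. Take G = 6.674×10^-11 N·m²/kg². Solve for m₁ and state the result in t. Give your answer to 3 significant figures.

Rearranging: m₁ = F·r²/(G·m₂).
F = 20700 lbf = 92078 N; m₂ = 4.68×10^11 kg; r = 431 m; G = 6.674×10^-11 N·m²/kg².
m₁ = 5.476×10^8 kg
5.476×10^8 kg × (1 t / 1000 kg) = 5.476×10^5 t

5.48×10^5 t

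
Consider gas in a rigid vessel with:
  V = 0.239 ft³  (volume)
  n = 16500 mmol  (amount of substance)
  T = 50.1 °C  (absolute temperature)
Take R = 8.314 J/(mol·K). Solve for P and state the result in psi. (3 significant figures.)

950 psi

Directly: P = nRT/V.
V = 0.239 ft³ = 0.006768 m³; n = 16500 mmol = 16.50 mol; T = 50.1 °C = 323.2 K; R = 8.314 J/(mol·K).
P = 6.552×10^6 Pa
6.552×10^6 Pa × (1 psi / 6895 Pa) = 950.3 psi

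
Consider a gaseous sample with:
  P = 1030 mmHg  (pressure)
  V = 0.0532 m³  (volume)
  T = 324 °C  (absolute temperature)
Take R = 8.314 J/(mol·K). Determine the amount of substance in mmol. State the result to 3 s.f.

1470 mmol

Solving PV = nRT for n: n = PV/(RT).
P = 1030 mmHg = 1.373×10^5 Pa; V = 0.0532 m³; T = 324 °C = 597.1 K; R = 8.314 J/(mol·K).
n = 1.471 mol
1.471 mol × (1 mmol / 0.001000 mol) = 1471 mmol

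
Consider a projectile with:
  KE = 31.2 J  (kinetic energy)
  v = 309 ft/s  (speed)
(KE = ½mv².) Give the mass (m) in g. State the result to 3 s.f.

Solving KE = ½mv² for m: m = 2·KE/v².
KE = 31.2 J; v = 309 ft/s = 94.18 m/s.
m = 0.007035 kg
0.007035 kg × (1 g / 0.001000 kg) = 7.035 g

7.03 g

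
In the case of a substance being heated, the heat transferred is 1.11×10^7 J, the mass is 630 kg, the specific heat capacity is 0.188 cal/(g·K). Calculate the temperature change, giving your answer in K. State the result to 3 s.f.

Rearranging: ΔT = Q/(m·c).
Q = 1.11×10^7 J; m = 630 kg; c = 0.188 cal/(g·K) = 786.6 J/(kg·K).
ΔT = 22.40 K

22.4 K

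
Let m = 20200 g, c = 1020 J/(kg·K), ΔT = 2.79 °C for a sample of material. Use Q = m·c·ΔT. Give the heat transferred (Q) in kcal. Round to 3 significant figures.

Directly: Q = mcΔT.
m = 20200 g = 20.20 kg; c = 1020 J/(kg·K); ΔT = 2.79 °C = 2.790 K.
Q = 57485 J  (the unit combination reduces to kg·m²/s² = J)
57485 J × (1 kcal / 4184 J) = 13.74 kcal

13.7 kcal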